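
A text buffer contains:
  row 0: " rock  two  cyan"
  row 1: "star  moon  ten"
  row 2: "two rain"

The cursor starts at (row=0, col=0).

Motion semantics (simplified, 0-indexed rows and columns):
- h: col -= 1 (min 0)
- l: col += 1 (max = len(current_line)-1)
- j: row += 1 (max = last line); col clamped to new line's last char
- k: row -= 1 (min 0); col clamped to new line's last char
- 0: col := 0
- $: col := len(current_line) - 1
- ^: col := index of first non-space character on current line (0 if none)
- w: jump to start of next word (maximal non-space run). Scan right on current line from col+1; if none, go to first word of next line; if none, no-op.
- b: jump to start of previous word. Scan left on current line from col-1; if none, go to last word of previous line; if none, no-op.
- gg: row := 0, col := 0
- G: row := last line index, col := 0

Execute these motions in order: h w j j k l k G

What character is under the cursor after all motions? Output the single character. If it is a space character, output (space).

Answer: t

Derivation:
After 1 (h): row=0 col=0 char='_'
After 2 (w): row=0 col=1 char='r'
After 3 (j): row=1 col=1 char='t'
After 4 (j): row=2 col=1 char='w'
After 5 (k): row=1 col=1 char='t'
After 6 (l): row=1 col=2 char='a'
After 7 (k): row=0 col=2 char='o'
After 8 (G): row=2 col=0 char='t'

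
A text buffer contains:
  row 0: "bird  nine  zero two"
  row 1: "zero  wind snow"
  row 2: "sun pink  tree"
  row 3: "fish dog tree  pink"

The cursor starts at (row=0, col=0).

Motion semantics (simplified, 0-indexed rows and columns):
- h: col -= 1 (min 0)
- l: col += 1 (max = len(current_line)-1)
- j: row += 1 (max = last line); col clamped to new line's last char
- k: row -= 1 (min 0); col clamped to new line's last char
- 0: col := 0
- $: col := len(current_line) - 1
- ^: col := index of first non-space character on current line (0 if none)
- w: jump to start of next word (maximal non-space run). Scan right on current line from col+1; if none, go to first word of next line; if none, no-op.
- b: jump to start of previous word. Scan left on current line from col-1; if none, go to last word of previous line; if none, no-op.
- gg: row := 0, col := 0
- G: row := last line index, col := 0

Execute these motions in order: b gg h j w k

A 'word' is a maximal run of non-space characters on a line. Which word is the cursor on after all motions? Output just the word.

After 1 (b): row=0 col=0 char='b'
After 2 (gg): row=0 col=0 char='b'
After 3 (h): row=0 col=0 char='b'
After 4 (j): row=1 col=0 char='z'
After 5 (w): row=1 col=6 char='w'
After 6 (k): row=0 col=6 char='n'

Answer: nine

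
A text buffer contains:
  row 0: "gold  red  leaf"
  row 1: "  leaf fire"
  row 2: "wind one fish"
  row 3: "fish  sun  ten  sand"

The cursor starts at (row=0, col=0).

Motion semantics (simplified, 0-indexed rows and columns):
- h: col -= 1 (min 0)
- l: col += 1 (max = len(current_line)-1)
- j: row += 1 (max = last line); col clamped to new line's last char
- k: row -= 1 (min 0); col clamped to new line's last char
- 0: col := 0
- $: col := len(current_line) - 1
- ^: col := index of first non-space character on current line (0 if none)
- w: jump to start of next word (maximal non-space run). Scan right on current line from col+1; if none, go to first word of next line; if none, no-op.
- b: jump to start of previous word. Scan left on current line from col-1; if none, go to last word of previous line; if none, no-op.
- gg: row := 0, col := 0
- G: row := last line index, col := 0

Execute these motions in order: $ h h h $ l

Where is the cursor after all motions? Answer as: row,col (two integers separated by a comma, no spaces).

Answer: 0,14

Derivation:
After 1 ($): row=0 col=14 char='f'
After 2 (h): row=0 col=13 char='a'
After 3 (h): row=0 col=12 char='e'
After 4 (h): row=0 col=11 char='l'
After 5 ($): row=0 col=14 char='f'
After 6 (l): row=0 col=14 char='f'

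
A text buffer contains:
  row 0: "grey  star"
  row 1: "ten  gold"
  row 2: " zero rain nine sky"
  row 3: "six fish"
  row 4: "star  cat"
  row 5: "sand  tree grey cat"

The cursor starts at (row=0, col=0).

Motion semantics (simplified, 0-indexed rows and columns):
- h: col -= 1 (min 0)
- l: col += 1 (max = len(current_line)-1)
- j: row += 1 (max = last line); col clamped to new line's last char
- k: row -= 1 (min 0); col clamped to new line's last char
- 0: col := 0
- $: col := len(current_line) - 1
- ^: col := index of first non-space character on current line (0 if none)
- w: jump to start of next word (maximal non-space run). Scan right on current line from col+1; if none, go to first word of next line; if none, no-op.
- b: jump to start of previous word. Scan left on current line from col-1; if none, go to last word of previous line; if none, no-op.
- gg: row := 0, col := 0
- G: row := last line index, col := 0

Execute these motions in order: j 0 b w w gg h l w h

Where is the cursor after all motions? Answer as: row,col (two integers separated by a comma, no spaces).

Answer: 0,5

Derivation:
After 1 (j): row=1 col=0 char='t'
After 2 (0): row=1 col=0 char='t'
After 3 (b): row=0 col=6 char='s'
After 4 (w): row=1 col=0 char='t'
After 5 (w): row=1 col=5 char='g'
After 6 (gg): row=0 col=0 char='g'
After 7 (h): row=0 col=0 char='g'
After 8 (l): row=0 col=1 char='r'
After 9 (w): row=0 col=6 char='s'
After 10 (h): row=0 col=5 char='_'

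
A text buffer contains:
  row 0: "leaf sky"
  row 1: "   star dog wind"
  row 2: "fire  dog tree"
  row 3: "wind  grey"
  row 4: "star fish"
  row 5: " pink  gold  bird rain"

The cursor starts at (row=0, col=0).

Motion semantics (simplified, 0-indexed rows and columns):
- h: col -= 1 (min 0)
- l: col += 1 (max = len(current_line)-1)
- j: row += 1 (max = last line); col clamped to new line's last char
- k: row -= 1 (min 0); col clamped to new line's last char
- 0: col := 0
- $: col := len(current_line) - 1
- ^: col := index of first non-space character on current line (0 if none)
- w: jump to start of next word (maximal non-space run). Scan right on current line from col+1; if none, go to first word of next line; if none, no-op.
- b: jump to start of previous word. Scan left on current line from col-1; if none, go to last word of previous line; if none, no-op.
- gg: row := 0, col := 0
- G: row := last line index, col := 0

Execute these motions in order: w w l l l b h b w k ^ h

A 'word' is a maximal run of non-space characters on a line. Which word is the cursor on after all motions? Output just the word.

Answer: leaf

Derivation:
After 1 (w): row=0 col=5 char='s'
After 2 (w): row=1 col=3 char='s'
After 3 (l): row=1 col=4 char='t'
After 4 (l): row=1 col=5 char='a'
After 5 (l): row=1 col=6 char='r'
After 6 (b): row=1 col=3 char='s'
After 7 (h): row=1 col=2 char='_'
After 8 (b): row=0 col=5 char='s'
After 9 (w): row=1 col=3 char='s'
After 10 (k): row=0 col=3 char='f'
After 11 (^): row=0 col=0 char='l'
After 12 (h): row=0 col=0 char='l'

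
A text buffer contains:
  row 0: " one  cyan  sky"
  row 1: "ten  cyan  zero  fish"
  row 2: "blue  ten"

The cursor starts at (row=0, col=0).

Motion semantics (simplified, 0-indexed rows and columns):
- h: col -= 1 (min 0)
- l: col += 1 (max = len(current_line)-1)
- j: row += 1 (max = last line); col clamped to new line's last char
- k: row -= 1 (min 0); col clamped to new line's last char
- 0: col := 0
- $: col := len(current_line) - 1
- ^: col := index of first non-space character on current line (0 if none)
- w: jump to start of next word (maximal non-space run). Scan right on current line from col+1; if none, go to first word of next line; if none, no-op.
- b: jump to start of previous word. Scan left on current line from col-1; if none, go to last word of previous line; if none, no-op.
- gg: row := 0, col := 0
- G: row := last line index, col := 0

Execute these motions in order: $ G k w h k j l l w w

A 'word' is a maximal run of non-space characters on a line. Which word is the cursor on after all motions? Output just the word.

After 1 ($): row=0 col=14 char='y'
After 2 (G): row=2 col=0 char='b'
After 3 (k): row=1 col=0 char='t'
After 4 (w): row=1 col=5 char='c'
After 5 (h): row=1 col=4 char='_'
After 6 (k): row=0 col=4 char='_'
After 7 (j): row=1 col=4 char='_'
After 8 (l): row=1 col=5 char='c'
After 9 (l): row=1 col=6 char='y'
After 10 (w): row=1 col=11 char='z'
After 11 (w): row=1 col=17 char='f'

Answer: fish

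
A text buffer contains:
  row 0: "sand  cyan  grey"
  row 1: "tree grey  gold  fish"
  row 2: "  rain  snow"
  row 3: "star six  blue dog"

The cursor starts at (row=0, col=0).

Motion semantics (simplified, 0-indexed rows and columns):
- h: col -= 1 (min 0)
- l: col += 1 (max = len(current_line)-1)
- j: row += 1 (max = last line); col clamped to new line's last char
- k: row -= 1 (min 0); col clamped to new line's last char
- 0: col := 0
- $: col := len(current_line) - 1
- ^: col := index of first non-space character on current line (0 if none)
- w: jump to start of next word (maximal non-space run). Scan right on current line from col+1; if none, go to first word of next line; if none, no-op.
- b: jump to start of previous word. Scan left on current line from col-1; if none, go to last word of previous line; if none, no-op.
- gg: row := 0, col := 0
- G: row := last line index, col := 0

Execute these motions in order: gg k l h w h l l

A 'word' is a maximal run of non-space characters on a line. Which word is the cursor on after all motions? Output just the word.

After 1 (gg): row=0 col=0 char='s'
After 2 (k): row=0 col=0 char='s'
After 3 (l): row=0 col=1 char='a'
After 4 (h): row=0 col=0 char='s'
After 5 (w): row=0 col=6 char='c'
After 6 (h): row=0 col=5 char='_'
After 7 (l): row=0 col=6 char='c'
After 8 (l): row=0 col=7 char='y'

Answer: cyan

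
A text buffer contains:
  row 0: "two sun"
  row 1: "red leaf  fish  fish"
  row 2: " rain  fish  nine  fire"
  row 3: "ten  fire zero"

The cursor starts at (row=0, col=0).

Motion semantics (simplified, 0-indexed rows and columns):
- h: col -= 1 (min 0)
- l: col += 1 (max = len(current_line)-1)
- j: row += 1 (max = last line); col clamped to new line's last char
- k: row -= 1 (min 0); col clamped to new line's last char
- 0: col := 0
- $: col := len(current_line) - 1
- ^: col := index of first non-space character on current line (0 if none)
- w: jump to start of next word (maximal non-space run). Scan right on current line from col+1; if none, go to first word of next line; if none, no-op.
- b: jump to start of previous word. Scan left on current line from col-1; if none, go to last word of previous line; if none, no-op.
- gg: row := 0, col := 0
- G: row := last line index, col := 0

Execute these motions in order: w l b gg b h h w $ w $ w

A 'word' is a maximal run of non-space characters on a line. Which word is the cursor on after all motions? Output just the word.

After 1 (w): row=0 col=4 char='s'
After 2 (l): row=0 col=5 char='u'
After 3 (b): row=0 col=4 char='s'
After 4 (gg): row=0 col=0 char='t'
After 5 (b): row=0 col=0 char='t'
After 6 (h): row=0 col=0 char='t'
After 7 (h): row=0 col=0 char='t'
After 8 (w): row=0 col=4 char='s'
After 9 ($): row=0 col=6 char='n'
After 10 (w): row=1 col=0 char='r'
After 11 ($): row=1 col=19 char='h'
After 12 (w): row=2 col=1 char='r'

Answer: rain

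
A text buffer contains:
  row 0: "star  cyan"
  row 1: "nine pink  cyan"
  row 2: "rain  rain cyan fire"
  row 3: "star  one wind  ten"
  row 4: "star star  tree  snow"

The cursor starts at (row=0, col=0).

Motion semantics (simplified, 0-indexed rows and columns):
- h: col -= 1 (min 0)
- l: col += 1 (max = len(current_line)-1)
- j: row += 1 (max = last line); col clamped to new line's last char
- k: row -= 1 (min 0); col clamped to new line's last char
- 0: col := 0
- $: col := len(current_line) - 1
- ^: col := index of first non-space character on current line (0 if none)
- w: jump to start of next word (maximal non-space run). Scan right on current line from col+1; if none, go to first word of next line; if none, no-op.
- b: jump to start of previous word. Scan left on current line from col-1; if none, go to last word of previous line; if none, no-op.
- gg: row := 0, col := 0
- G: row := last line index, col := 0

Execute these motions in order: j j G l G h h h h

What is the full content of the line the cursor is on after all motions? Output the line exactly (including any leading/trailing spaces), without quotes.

After 1 (j): row=1 col=0 char='n'
After 2 (j): row=2 col=0 char='r'
After 3 (G): row=4 col=0 char='s'
After 4 (l): row=4 col=1 char='t'
After 5 (G): row=4 col=0 char='s'
After 6 (h): row=4 col=0 char='s'
After 7 (h): row=4 col=0 char='s'
After 8 (h): row=4 col=0 char='s'
After 9 (h): row=4 col=0 char='s'

Answer: star star  tree  snow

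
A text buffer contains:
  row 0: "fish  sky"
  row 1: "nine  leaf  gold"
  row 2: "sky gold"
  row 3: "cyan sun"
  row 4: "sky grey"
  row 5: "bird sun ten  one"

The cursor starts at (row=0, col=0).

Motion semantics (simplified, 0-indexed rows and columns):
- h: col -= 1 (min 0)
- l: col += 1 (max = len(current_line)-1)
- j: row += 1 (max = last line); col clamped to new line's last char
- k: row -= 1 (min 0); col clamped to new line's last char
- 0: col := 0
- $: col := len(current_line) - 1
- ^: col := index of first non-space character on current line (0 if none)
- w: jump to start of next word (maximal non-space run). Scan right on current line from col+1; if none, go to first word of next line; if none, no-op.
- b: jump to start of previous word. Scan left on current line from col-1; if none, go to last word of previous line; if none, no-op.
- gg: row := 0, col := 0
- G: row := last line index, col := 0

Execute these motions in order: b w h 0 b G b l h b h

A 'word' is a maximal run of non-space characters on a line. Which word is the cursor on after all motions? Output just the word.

After 1 (b): row=0 col=0 char='f'
After 2 (w): row=0 col=6 char='s'
After 3 (h): row=0 col=5 char='_'
After 4 (0): row=0 col=0 char='f'
After 5 (b): row=0 col=0 char='f'
After 6 (G): row=5 col=0 char='b'
After 7 (b): row=4 col=4 char='g'
After 8 (l): row=4 col=5 char='r'
After 9 (h): row=4 col=4 char='g'
After 10 (b): row=4 col=0 char='s'
After 11 (h): row=4 col=0 char='s'

Answer: sky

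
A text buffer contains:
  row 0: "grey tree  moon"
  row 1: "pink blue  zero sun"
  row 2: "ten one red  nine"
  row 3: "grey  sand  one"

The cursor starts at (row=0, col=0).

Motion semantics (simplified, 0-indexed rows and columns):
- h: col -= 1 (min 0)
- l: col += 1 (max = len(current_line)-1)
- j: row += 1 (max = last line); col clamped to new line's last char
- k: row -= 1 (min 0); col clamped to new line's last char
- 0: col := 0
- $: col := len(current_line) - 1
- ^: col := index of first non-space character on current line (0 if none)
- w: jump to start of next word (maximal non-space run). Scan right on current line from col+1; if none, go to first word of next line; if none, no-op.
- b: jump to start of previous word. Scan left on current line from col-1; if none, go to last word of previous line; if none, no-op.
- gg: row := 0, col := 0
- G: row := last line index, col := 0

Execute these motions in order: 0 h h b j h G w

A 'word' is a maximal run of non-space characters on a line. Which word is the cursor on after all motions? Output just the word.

After 1 (0): row=0 col=0 char='g'
After 2 (h): row=0 col=0 char='g'
After 3 (h): row=0 col=0 char='g'
After 4 (b): row=0 col=0 char='g'
After 5 (j): row=1 col=0 char='p'
After 6 (h): row=1 col=0 char='p'
After 7 (G): row=3 col=0 char='g'
After 8 (w): row=3 col=6 char='s'

Answer: sand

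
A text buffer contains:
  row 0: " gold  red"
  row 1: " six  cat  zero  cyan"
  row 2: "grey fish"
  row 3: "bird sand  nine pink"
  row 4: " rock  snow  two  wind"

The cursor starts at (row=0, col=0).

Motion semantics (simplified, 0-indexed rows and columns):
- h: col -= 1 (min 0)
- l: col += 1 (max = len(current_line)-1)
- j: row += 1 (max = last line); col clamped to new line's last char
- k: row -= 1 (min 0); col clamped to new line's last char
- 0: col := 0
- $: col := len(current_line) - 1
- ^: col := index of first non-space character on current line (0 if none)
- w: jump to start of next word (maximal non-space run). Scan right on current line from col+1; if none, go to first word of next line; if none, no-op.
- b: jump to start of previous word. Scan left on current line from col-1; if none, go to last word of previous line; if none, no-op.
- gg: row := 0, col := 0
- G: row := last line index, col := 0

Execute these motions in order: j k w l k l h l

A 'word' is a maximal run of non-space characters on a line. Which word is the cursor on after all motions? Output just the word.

Answer: gold

Derivation:
After 1 (j): row=1 col=0 char='_'
After 2 (k): row=0 col=0 char='_'
After 3 (w): row=0 col=1 char='g'
After 4 (l): row=0 col=2 char='o'
After 5 (k): row=0 col=2 char='o'
After 6 (l): row=0 col=3 char='l'
After 7 (h): row=0 col=2 char='o'
After 8 (l): row=0 col=3 char='l'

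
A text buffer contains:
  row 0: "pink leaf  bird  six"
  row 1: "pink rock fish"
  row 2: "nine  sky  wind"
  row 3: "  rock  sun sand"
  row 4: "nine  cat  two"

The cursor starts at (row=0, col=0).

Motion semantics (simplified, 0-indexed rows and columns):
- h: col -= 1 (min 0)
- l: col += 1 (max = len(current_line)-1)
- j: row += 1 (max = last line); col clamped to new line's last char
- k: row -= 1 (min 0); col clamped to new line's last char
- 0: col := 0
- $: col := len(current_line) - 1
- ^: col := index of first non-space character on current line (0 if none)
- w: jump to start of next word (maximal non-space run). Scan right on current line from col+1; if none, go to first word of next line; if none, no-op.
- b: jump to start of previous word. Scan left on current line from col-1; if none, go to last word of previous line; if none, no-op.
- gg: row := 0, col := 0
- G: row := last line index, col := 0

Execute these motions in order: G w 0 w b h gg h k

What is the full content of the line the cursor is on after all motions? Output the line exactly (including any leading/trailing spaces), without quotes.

Answer: pink leaf  bird  six

Derivation:
After 1 (G): row=4 col=0 char='n'
After 2 (w): row=4 col=6 char='c'
After 3 (0): row=4 col=0 char='n'
After 4 (w): row=4 col=6 char='c'
After 5 (b): row=4 col=0 char='n'
After 6 (h): row=4 col=0 char='n'
After 7 (gg): row=0 col=0 char='p'
After 8 (h): row=0 col=0 char='p'
After 9 (k): row=0 col=0 char='p'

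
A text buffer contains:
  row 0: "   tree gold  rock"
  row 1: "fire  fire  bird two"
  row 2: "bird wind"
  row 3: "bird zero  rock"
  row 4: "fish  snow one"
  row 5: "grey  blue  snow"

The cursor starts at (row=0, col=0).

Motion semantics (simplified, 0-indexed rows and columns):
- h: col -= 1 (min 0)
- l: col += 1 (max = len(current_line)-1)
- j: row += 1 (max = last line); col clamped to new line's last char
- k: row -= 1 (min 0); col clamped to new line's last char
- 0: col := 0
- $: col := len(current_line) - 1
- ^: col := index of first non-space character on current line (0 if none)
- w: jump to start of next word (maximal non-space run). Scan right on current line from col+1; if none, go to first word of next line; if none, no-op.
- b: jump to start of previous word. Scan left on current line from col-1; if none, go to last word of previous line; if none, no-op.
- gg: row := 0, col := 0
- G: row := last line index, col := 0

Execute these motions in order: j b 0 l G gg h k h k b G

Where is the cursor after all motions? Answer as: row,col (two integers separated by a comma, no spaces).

After 1 (j): row=1 col=0 char='f'
After 2 (b): row=0 col=14 char='r'
After 3 (0): row=0 col=0 char='_'
After 4 (l): row=0 col=1 char='_'
After 5 (G): row=5 col=0 char='g'
After 6 (gg): row=0 col=0 char='_'
After 7 (h): row=0 col=0 char='_'
After 8 (k): row=0 col=0 char='_'
After 9 (h): row=0 col=0 char='_'
After 10 (k): row=0 col=0 char='_'
After 11 (b): row=0 col=0 char='_'
After 12 (G): row=5 col=0 char='g'

Answer: 5,0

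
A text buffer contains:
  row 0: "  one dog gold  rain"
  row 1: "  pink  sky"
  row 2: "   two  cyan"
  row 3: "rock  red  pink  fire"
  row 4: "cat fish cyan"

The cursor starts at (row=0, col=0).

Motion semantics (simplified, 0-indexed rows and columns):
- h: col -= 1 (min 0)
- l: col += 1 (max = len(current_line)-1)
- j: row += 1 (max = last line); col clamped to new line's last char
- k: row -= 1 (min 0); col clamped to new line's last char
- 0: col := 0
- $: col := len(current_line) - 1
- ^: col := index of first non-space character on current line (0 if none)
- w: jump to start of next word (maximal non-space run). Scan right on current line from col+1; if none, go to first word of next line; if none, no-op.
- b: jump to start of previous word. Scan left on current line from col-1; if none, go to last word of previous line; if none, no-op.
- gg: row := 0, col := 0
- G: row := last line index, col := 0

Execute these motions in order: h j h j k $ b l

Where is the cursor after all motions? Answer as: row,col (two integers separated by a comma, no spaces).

After 1 (h): row=0 col=0 char='_'
After 2 (j): row=1 col=0 char='_'
After 3 (h): row=1 col=0 char='_'
After 4 (j): row=2 col=0 char='_'
After 5 (k): row=1 col=0 char='_'
After 6 ($): row=1 col=10 char='y'
After 7 (b): row=1 col=8 char='s'
After 8 (l): row=1 col=9 char='k'

Answer: 1,9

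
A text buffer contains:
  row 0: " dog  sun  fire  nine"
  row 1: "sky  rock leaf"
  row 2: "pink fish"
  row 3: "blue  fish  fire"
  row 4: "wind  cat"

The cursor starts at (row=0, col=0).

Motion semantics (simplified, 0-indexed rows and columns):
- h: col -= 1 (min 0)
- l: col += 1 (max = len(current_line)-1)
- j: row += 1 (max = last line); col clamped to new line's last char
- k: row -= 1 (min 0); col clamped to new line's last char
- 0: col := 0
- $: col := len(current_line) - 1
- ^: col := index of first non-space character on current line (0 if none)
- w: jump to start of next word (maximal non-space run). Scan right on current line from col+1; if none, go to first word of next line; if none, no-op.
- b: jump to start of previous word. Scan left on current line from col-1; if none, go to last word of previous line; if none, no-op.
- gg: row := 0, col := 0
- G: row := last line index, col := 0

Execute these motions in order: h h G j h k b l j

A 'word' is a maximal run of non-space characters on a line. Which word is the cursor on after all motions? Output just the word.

After 1 (h): row=0 col=0 char='_'
After 2 (h): row=0 col=0 char='_'
After 3 (G): row=4 col=0 char='w'
After 4 (j): row=4 col=0 char='w'
After 5 (h): row=4 col=0 char='w'
After 6 (k): row=3 col=0 char='b'
After 7 (b): row=2 col=5 char='f'
After 8 (l): row=2 col=6 char='i'
After 9 (j): row=3 col=6 char='f'

Answer: fish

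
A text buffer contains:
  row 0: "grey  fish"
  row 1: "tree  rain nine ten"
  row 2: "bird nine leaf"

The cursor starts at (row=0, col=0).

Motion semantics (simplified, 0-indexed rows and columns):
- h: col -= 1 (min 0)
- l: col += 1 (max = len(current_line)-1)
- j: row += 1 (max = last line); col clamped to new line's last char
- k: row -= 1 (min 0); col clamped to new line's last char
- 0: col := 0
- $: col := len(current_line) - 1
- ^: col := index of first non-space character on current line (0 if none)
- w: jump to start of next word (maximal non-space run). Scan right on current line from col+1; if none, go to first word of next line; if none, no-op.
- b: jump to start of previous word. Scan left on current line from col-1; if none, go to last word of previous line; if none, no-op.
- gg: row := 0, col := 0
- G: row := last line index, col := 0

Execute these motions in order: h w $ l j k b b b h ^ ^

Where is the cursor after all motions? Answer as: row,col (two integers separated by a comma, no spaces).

Answer: 0,0

Derivation:
After 1 (h): row=0 col=0 char='g'
After 2 (w): row=0 col=6 char='f'
After 3 ($): row=0 col=9 char='h'
After 4 (l): row=0 col=9 char='h'
After 5 (j): row=1 col=9 char='n'
After 6 (k): row=0 col=9 char='h'
After 7 (b): row=0 col=6 char='f'
After 8 (b): row=0 col=0 char='g'
After 9 (b): row=0 col=0 char='g'
After 10 (h): row=0 col=0 char='g'
After 11 (^): row=0 col=0 char='g'
After 12 (^): row=0 col=0 char='g'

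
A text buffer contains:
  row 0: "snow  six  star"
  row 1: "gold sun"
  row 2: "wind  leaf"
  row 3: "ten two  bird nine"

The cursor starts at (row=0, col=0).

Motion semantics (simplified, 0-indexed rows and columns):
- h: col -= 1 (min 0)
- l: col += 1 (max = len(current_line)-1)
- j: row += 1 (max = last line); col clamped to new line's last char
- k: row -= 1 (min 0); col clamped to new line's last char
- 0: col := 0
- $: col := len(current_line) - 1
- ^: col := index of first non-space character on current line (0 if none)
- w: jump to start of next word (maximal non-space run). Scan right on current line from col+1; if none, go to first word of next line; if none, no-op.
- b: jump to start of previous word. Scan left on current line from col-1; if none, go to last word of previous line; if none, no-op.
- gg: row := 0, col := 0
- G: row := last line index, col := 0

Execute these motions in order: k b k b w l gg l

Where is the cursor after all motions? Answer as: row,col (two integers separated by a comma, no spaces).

Answer: 0,1

Derivation:
After 1 (k): row=0 col=0 char='s'
After 2 (b): row=0 col=0 char='s'
After 3 (k): row=0 col=0 char='s'
After 4 (b): row=0 col=0 char='s'
After 5 (w): row=0 col=6 char='s'
After 6 (l): row=0 col=7 char='i'
After 7 (gg): row=0 col=0 char='s'
After 8 (l): row=0 col=1 char='n'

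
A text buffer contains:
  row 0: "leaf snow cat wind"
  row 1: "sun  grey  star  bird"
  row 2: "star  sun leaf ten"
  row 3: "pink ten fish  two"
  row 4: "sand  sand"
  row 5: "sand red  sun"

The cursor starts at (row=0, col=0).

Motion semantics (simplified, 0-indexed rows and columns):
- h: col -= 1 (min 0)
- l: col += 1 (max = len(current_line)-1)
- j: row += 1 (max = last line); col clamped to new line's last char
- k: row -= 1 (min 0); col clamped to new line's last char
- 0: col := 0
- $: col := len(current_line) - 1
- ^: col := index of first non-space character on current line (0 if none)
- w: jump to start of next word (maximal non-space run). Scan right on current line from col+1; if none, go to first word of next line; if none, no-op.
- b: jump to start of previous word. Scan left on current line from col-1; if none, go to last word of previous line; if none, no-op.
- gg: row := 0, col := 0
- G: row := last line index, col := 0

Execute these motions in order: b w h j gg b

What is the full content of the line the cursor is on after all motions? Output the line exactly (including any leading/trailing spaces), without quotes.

After 1 (b): row=0 col=0 char='l'
After 2 (w): row=0 col=5 char='s'
After 3 (h): row=0 col=4 char='_'
After 4 (j): row=1 col=4 char='_'
After 5 (gg): row=0 col=0 char='l'
After 6 (b): row=0 col=0 char='l'

Answer: leaf snow cat wind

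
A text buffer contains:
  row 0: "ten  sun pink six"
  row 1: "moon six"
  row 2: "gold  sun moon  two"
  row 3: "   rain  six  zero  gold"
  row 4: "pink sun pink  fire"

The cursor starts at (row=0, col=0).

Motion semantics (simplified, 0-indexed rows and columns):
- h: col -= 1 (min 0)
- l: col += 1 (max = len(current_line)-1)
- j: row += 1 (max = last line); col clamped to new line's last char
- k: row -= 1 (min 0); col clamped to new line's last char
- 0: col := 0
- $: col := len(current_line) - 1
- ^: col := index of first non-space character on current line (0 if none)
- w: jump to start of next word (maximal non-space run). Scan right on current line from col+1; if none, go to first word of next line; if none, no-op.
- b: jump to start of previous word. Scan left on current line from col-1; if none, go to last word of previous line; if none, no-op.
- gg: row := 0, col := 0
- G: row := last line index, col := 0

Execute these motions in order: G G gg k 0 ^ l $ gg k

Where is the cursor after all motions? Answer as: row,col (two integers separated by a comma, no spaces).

Answer: 0,0

Derivation:
After 1 (G): row=4 col=0 char='p'
After 2 (G): row=4 col=0 char='p'
After 3 (gg): row=0 col=0 char='t'
After 4 (k): row=0 col=0 char='t'
After 5 (0): row=0 col=0 char='t'
After 6 (^): row=0 col=0 char='t'
After 7 (l): row=0 col=1 char='e'
After 8 ($): row=0 col=16 char='x'
After 9 (gg): row=0 col=0 char='t'
After 10 (k): row=0 col=0 char='t'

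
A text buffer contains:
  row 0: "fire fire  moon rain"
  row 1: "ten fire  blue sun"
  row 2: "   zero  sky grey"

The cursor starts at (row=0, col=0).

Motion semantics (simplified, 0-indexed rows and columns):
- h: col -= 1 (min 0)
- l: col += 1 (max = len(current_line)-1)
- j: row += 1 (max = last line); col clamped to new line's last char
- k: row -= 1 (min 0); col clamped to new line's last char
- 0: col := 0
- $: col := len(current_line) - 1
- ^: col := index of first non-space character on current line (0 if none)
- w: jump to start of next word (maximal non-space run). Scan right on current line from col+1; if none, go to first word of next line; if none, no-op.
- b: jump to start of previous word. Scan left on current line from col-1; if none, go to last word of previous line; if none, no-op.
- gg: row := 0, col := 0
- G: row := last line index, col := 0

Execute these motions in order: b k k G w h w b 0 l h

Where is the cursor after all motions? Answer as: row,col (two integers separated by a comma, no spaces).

Answer: 1,0

Derivation:
After 1 (b): row=0 col=0 char='f'
After 2 (k): row=0 col=0 char='f'
After 3 (k): row=0 col=0 char='f'
After 4 (G): row=2 col=0 char='_'
After 5 (w): row=2 col=3 char='z'
After 6 (h): row=2 col=2 char='_'
After 7 (w): row=2 col=3 char='z'
After 8 (b): row=1 col=15 char='s'
After 9 (0): row=1 col=0 char='t'
After 10 (l): row=1 col=1 char='e'
After 11 (h): row=1 col=0 char='t'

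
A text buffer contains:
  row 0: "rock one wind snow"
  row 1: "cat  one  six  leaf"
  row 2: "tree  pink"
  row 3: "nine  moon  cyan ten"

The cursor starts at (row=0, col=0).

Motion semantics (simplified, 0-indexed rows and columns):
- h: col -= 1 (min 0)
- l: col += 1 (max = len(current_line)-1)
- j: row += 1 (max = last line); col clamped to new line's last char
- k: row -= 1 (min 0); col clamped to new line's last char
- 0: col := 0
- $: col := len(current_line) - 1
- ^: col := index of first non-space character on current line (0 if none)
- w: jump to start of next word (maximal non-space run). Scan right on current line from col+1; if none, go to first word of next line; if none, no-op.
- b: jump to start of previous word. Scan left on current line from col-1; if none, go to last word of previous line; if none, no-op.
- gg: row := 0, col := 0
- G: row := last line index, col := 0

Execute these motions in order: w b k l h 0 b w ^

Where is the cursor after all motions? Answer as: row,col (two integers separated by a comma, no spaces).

After 1 (w): row=0 col=5 char='o'
After 2 (b): row=0 col=0 char='r'
After 3 (k): row=0 col=0 char='r'
After 4 (l): row=0 col=1 char='o'
After 5 (h): row=0 col=0 char='r'
After 6 (0): row=0 col=0 char='r'
After 7 (b): row=0 col=0 char='r'
After 8 (w): row=0 col=5 char='o'
After 9 (^): row=0 col=0 char='r'

Answer: 0,0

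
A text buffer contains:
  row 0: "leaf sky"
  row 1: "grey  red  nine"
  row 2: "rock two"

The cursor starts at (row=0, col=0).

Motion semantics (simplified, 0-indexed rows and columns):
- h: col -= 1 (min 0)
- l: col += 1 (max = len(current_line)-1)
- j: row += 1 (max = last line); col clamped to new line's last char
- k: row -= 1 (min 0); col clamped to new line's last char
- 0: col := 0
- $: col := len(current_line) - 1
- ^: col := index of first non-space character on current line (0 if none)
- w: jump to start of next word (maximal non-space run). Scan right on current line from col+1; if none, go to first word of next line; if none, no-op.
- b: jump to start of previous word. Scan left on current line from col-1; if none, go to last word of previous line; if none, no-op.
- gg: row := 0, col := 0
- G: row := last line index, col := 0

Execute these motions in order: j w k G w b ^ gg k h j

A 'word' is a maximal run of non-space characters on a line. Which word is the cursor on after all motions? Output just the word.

Answer: grey

Derivation:
After 1 (j): row=1 col=0 char='g'
After 2 (w): row=1 col=6 char='r'
After 3 (k): row=0 col=6 char='k'
After 4 (G): row=2 col=0 char='r'
After 5 (w): row=2 col=5 char='t'
After 6 (b): row=2 col=0 char='r'
After 7 (^): row=2 col=0 char='r'
After 8 (gg): row=0 col=0 char='l'
After 9 (k): row=0 col=0 char='l'
After 10 (h): row=0 col=0 char='l'
After 11 (j): row=1 col=0 char='g'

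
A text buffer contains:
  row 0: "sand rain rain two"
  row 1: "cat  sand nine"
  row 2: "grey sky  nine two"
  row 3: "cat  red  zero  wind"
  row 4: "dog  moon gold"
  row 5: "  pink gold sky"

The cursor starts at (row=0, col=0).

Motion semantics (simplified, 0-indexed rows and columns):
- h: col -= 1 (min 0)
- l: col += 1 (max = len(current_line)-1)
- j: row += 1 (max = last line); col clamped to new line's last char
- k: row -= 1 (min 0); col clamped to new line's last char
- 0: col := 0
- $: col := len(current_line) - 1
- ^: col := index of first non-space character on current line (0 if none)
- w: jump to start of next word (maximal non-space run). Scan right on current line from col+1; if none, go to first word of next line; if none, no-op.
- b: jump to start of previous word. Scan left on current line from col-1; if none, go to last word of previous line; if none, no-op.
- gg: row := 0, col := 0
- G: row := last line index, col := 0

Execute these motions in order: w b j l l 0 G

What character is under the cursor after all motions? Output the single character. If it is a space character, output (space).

After 1 (w): row=0 col=5 char='r'
After 2 (b): row=0 col=0 char='s'
After 3 (j): row=1 col=0 char='c'
After 4 (l): row=1 col=1 char='a'
After 5 (l): row=1 col=2 char='t'
After 6 (0): row=1 col=0 char='c'
After 7 (G): row=5 col=0 char='_'

Answer: (space)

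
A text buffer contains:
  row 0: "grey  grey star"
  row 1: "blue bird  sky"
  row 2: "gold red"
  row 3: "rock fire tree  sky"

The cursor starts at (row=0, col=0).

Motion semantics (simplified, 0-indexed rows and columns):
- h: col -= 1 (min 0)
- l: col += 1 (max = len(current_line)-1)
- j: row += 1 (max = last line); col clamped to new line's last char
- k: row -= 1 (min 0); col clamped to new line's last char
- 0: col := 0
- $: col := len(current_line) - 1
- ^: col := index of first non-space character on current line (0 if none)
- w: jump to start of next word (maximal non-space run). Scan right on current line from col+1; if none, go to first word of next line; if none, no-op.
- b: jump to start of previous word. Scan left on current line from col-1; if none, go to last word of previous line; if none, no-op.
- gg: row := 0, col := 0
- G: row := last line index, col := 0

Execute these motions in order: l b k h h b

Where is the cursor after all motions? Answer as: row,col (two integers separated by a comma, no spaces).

Answer: 0,0

Derivation:
After 1 (l): row=0 col=1 char='r'
After 2 (b): row=0 col=0 char='g'
After 3 (k): row=0 col=0 char='g'
After 4 (h): row=0 col=0 char='g'
After 5 (h): row=0 col=0 char='g'
After 6 (b): row=0 col=0 char='g'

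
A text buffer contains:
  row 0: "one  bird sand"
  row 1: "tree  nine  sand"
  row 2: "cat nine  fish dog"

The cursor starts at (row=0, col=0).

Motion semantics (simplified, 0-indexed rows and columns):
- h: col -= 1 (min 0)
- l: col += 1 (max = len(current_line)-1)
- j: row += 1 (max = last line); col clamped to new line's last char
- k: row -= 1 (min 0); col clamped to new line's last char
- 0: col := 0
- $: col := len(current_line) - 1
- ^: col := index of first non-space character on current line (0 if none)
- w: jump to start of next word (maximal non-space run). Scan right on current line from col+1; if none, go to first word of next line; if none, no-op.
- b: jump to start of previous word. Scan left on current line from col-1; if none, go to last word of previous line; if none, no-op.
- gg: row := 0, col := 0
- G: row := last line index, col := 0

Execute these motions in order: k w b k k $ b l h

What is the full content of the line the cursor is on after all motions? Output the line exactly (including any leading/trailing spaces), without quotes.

After 1 (k): row=0 col=0 char='o'
After 2 (w): row=0 col=5 char='b'
After 3 (b): row=0 col=0 char='o'
After 4 (k): row=0 col=0 char='o'
After 5 (k): row=0 col=0 char='o'
After 6 ($): row=0 col=13 char='d'
After 7 (b): row=0 col=10 char='s'
After 8 (l): row=0 col=11 char='a'
After 9 (h): row=0 col=10 char='s'

Answer: one  bird sand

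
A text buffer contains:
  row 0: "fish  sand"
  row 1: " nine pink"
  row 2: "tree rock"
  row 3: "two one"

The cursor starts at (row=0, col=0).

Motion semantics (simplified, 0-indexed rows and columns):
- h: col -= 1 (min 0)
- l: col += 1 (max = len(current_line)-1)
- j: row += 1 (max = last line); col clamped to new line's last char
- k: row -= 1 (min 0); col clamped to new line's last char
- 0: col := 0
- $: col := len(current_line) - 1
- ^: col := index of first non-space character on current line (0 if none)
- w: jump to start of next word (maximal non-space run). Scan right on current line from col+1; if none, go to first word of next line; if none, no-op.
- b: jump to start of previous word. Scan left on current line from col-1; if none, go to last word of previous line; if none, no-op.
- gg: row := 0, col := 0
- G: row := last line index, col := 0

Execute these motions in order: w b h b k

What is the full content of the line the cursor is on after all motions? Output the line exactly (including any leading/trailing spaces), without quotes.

After 1 (w): row=0 col=6 char='s'
After 2 (b): row=0 col=0 char='f'
After 3 (h): row=0 col=0 char='f'
After 4 (b): row=0 col=0 char='f'
After 5 (k): row=0 col=0 char='f'

Answer: fish  sand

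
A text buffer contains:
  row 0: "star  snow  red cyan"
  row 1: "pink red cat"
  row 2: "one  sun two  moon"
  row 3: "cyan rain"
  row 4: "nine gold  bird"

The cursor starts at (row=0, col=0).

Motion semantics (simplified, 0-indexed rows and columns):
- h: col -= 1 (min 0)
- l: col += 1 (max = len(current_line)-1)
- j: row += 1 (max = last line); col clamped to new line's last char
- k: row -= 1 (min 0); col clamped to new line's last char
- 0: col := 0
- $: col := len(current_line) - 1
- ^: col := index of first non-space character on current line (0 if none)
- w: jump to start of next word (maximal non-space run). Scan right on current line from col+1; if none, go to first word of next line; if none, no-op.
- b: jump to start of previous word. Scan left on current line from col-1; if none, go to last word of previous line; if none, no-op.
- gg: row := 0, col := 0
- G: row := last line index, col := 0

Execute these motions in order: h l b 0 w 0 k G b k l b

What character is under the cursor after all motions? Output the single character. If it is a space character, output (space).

Answer: s

Derivation:
After 1 (h): row=0 col=0 char='s'
After 2 (l): row=0 col=1 char='t'
After 3 (b): row=0 col=0 char='s'
After 4 (0): row=0 col=0 char='s'
After 5 (w): row=0 col=6 char='s'
After 6 (0): row=0 col=0 char='s'
After 7 (k): row=0 col=0 char='s'
After 8 (G): row=4 col=0 char='n'
After 9 (b): row=3 col=5 char='r'
After 10 (k): row=2 col=5 char='s'
After 11 (l): row=2 col=6 char='u'
After 12 (b): row=2 col=5 char='s'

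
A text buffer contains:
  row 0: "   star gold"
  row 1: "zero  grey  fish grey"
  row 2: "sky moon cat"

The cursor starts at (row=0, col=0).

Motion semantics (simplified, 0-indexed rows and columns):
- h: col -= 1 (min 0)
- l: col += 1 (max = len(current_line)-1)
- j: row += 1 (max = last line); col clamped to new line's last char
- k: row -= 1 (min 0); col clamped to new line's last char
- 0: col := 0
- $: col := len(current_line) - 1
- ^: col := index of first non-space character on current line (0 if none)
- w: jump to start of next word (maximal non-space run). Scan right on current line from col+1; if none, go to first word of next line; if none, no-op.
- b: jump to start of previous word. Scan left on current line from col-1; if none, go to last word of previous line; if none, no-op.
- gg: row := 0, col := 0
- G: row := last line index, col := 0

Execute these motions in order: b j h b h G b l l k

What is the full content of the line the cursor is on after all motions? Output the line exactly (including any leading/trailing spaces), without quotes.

After 1 (b): row=0 col=0 char='_'
After 2 (j): row=1 col=0 char='z'
After 3 (h): row=1 col=0 char='z'
After 4 (b): row=0 col=8 char='g'
After 5 (h): row=0 col=7 char='_'
After 6 (G): row=2 col=0 char='s'
After 7 (b): row=1 col=17 char='g'
After 8 (l): row=1 col=18 char='r'
After 9 (l): row=1 col=19 char='e'
After 10 (k): row=0 col=11 char='d'

Answer:    star gold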